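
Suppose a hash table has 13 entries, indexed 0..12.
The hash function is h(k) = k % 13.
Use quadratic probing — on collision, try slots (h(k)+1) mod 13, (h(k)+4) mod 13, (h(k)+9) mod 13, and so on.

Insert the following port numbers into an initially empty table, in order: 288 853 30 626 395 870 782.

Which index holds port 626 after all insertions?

Insert 288: h=2, slot 2 empty → index 2.
Insert 853: h=8, slot 8 empty → index 8.
Insert 30: h=4, slot 4 empty → index 4.
Insert 626: h=2, slot 2 occupied → index 3.
Insert 395: h=5, slot 5 empty → index 5.
Insert 870: h=12, slot 12 empty → index 12.
Insert 782: h=2, slots 2,3 occupied → index 6.
Table: [—, —, 288, 626, 30, 395, 782, —, 853, —, —, —, 870]

3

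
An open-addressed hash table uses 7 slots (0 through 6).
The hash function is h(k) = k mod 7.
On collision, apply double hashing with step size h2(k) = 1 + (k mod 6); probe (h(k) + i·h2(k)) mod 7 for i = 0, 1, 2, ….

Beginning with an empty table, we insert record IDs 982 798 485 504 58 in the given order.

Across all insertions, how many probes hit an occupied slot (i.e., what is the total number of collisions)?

6

982 hashes to 2; slot 2 is free => place at 2.
798 hashes to 0; slot 0 is free => place at 0.
485 hashes to 2, h2=6; 2 taken => place at 1.
504 hashes to 0, h2=1; 0,1,2 taken => place at 3.
58 hashes to 2, h2=5; 2,0 taken => place at 5.
Table: [798, 485, 982, 504, -, 58, -]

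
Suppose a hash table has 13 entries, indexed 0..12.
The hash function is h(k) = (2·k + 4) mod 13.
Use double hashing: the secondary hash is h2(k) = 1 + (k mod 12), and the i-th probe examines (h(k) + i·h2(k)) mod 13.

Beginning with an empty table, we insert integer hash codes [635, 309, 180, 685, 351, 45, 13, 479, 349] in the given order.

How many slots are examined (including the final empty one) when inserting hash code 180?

2

635 hashes to 0; slot 0 is free -> place at 0.
309 hashes to 11; slot 11 is free -> place at 11.
180 hashes to 0, h2=1; 0 taken -> place at 1.
685 hashes to 9; slot 9 is free -> place at 9.
351 hashes to 4; slot 4 is free -> place at 4.
45 hashes to 3; slot 3 is free -> place at 3.
13 hashes to 4, h2=2; 4 taken -> place at 6.
479 hashes to 0, h2=12; 0 taken -> place at 12.
349 hashes to 0, h2=2; 0 taken -> place at 2.
Table: [635, 180, 349, 45, 351, _, 13, _, _, 685, _, 309, 479]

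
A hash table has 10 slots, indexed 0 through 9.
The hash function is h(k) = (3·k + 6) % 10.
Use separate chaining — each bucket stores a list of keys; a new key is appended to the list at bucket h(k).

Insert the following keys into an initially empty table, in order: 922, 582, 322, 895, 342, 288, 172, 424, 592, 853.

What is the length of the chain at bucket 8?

1

Insert 922: h=2, bucket 2 empty -> new chain.
Insert 582: h=2, bucket 2 nonempty -> append to chain.
Insert 322: h=2, bucket 2 nonempty -> append to chain.
Insert 895: h=1, bucket 1 empty -> new chain.
Insert 342: h=2, bucket 2 nonempty -> append to chain.
Insert 288: h=0, bucket 0 empty -> new chain.
Insert 172: h=2, bucket 2 nonempty -> append to chain.
Insert 424: h=8, bucket 8 empty -> new chain.
Insert 592: h=2, bucket 2 nonempty -> append to chain.
Insert 853: h=5, bucket 5 empty -> new chain.
Final buckets:
0: 288
1: 895
2: 922 -> 582 -> 322 -> 342 -> 172 -> 592
3: -
4: -
5: 853
6: -
7: -
8: 424
9: -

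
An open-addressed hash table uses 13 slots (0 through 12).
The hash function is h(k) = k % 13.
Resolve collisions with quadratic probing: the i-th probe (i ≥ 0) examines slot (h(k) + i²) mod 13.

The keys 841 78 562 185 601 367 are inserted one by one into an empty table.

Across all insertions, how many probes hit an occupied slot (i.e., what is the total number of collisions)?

841 hashes to 9; slot 9 is free => place at 9.
78 hashes to 0; slot 0 is free => place at 0.
562 hashes to 3; slot 3 is free => place at 3.
185 hashes to 3; 3 taken => place at 4.
601 hashes to 3; 3,4 taken => place at 7.
367 hashes to 3; 3,4,7 taken => place at 12.
Table: [78, ∅, ∅, 562, 185, ∅, ∅, 601, ∅, 841, ∅, ∅, 367]

6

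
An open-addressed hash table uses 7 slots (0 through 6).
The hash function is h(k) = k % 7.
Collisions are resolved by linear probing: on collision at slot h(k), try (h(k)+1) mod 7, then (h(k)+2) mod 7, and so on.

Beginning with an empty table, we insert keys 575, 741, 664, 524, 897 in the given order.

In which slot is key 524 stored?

2

575 hashes to 1; slot 1 is free => place at 1.
741 hashes to 6; slot 6 is free => place at 6.
664 hashes to 6; 6 taken => place at 0.
524 hashes to 6; 6,0,1 taken => place at 2.
897 hashes to 1; 1,2 taken => place at 3.
Table: [664, 575, 524, 897, -, -, 741]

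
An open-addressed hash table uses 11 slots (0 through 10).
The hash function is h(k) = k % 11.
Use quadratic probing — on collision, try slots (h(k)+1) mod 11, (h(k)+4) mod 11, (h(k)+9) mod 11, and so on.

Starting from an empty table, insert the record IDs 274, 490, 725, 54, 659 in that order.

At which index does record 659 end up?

274 hashes to 10; slot 10 is free => place at 10.
490 hashes to 6; slot 6 is free => place at 6.
725 hashes to 10; 10 taken => place at 0.
54 hashes to 10; 10,0 taken => place at 3.
659 hashes to 10; 10,0,3 taken => place at 8.
Table: [725, ., ., 54, ., ., 490, ., 659, ., 274]

8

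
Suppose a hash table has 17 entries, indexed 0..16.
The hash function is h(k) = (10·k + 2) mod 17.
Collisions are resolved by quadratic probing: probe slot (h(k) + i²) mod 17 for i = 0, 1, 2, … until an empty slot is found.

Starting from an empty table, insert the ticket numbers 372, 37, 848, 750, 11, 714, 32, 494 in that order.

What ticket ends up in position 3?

32

Insert 372: h=16, slot 16 empty -> index 16.
Insert 37: h=15, slot 15 empty -> index 15.
Insert 848: h=16, slot 16 occupied -> index 0.
Insert 750: h=5, slot 5 empty -> index 5.
Insert 11: h=10, slot 10 empty -> index 10.
Insert 714: h=2, slot 2 empty -> index 2.
Insert 32: h=16, slots 16,0 occupied -> index 3.
Insert 494: h=12, slot 12 empty -> index 12.
Table: [848, —, 714, 32, —, 750, —, —, —, —, 11, —, 494, —, —, 37, 372]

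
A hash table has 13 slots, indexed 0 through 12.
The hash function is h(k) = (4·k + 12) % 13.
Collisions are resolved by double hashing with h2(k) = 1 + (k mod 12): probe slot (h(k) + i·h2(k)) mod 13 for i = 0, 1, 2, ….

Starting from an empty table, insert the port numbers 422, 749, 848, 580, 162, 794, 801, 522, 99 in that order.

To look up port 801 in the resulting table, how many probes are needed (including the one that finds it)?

3

422 hashes to 10; slot 10 is free -> place at 10.
749 hashes to 5; slot 5 is free -> place at 5.
848 hashes to 11; slot 11 is free -> place at 11.
580 hashes to 5, h2=5; 5,10 taken -> place at 2.
162 hashes to 10, h2=7; 10 taken -> place at 4.
794 hashes to 3; slot 3 is free -> place at 3.
801 hashes to 5, h2=10; 5,2 taken -> place at 12.
522 hashes to 7; slot 7 is free -> place at 7.
99 hashes to 5, h2=4; 5 taken -> place at 9.
Table: [_, _, 580, 794, 162, 749, _, 522, _, 99, 422, 848, 801]
Lookup 801: h=5, h2=10, probe 5,2,12 → found at 12.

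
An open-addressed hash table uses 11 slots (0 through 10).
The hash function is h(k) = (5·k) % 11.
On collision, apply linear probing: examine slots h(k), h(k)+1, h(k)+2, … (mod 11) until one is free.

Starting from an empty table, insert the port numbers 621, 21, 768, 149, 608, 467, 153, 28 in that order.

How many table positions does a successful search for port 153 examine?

2

Insert 621: h=3, slot 3 empty → index 3.
Insert 21: h=6, slot 6 empty → index 6.
Insert 768: h=1, slot 1 empty → index 1.
Insert 149: h=8, slot 8 empty → index 8.
Insert 608: h=4, slot 4 empty → index 4.
Insert 467: h=3, slots 3,4 occupied → index 5.
Insert 153: h=6, slot 6 occupied → index 7.
Insert 28: h=8, slot 8 occupied → index 9.
Table: [∅, 768, ∅, 621, 608, 467, 21, 153, 149, 28, ∅]
Lookup 153: h=6, probe 6,7 → found at 7.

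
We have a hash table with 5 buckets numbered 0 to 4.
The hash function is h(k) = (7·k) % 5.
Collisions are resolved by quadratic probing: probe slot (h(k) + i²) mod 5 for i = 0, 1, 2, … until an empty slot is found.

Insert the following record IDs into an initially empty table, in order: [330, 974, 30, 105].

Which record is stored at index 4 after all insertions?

105

Insert 330: h=0, slot 0 empty -> index 0.
Insert 974: h=3, slot 3 empty -> index 3.
Insert 30: h=0, slot 0 occupied -> index 1.
Insert 105: h=0, slots 0,1 occupied -> index 4.
Table: [330, 30, _, 974, 105]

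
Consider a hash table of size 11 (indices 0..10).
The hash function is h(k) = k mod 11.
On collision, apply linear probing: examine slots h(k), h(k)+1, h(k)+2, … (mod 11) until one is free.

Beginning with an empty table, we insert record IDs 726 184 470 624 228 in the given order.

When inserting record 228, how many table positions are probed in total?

5

726 hashes to 0; slot 0 is free → place at 0.
184 hashes to 8; slot 8 is free → place at 8.
470 hashes to 8; 8 taken → place at 9.
624 hashes to 8; 8,9 taken → place at 10.
228 hashes to 8; 8,9,10,0 taken → place at 1.
Table: [726, 228, _, _, _, _, _, _, 184, 470, 624]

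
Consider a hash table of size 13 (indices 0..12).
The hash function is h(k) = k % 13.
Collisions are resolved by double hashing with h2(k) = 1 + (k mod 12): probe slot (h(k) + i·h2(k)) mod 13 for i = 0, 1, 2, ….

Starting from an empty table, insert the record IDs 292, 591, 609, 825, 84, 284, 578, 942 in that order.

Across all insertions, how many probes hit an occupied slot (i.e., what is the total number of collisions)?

292 hashes to 6; slot 6 is free => place at 6.
591 hashes to 6, h2=4; 6 taken => place at 10.
609 hashes to 11; slot 11 is free => place at 11.
825 hashes to 6, h2=10; 6 taken => place at 3.
84 hashes to 6, h2=1; 6 taken => place at 7.
284 hashes to 11, h2=9; 11,7,3 taken => place at 12.
578 hashes to 6, h2=3; 6 taken => place at 9.
942 hashes to 6, h2=7; 6 taken => place at 0.
Table: [942, _, _, 825, _, _, 292, 84, _, 578, 591, 609, 284]

8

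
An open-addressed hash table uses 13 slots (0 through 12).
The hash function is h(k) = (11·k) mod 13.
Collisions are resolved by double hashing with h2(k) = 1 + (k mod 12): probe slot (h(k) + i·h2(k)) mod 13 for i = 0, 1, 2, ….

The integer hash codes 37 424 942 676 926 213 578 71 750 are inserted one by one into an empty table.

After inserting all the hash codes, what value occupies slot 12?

71

37 hashes to 4; slot 4 is free => place at 4.
424 hashes to 10; slot 10 is free => place at 10.
942 hashes to 1; slot 1 is free => place at 1.
676 hashes to 0; slot 0 is free => place at 0.
926 hashes to 7; slot 7 is free => place at 7.
213 hashes to 3; slot 3 is free => place at 3.
578 hashes to 1, h2=3; 1,4,7,10,0,3 taken => place at 6.
71 hashes to 1, h2=12; 1,0 taken => place at 12.
750 hashes to 8; slot 8 is free => place at 8.
Table: [676, 942, _, 213, 37, _, 578, 926, 750, _, 424, _, 71]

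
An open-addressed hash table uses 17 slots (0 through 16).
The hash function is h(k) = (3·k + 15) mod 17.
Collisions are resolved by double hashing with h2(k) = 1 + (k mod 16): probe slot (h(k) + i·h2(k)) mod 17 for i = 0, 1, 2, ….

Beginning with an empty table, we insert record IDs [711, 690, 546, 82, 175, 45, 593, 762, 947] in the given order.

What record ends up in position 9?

711 hashes to 6; slot 6 is free -> place at 6.
690 hashes to 11; slot 11 is free -> place at 11.
546 hashes to 4; slot 4 is free -> place at 4.
82 hashes to 6, h2=3; 6 taken -> place at 9.
175 hashes to 13; slot 13 is free -> place at 13.
45 hashes to 14; slot 14 is free -> place at 14.
593 hashes to 9, h2=2; 9,11,13 taken -> place at 15.
762 hashes to 6, h2=11; 6 taken -> place at 0.
947 hashes to 0, h2=4; 0,4 taken -> place at 8.
Table: [762, —, —, —, 546, —, 711, —, 947, 82, —, 690, —, 175, 45, 593, —]

82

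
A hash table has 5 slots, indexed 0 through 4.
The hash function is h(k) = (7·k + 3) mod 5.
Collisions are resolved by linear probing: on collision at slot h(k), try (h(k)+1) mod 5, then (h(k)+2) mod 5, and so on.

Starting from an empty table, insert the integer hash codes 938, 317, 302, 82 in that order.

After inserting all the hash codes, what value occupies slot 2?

Insert 938: h=4, slot 4 empty → index 4.
Insert 317: h=2, slot 2 empty → index 2.
Insert 302: h=2, slot 2 occupied → index 3.
Insert 82: h=2, slots 2,3,4 occupied → index 0.
Table: [82, -, 317, 302, 938]

317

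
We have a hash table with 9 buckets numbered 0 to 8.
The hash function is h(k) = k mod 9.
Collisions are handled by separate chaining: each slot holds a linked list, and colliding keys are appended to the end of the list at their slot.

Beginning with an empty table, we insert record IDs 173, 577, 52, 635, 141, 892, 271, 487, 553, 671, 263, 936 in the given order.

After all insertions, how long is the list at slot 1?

4

Insert 173: h=2, bucket 2 empty → new chain.
Insert 577: h=1, bucket 1 empty → new chain.
Insert 52: h=7, bucket 7 empty → new chain.
Insert 635: h=5, bucket 5 empty → new chain.
Insert 141: h=6, bucket 6 empty → new chain.
Insert 892: h=1, bucket 1 nonempty → append to chain.
Insert 271: h=1, bucket 1 nonempty → append to chain.
Insert 487: h=1, bucket 1 nonempty → append to chain.
Insert 553: h=4, bucket 4 empty → new chain.
Insert 671: h=5, bucket 5 nonempty → append to chain.
Insert 263: h=2, bucket 2 nonempty → append to chain.
Insert 936: h=0, bucket 0 empty → new chain.
Final buckets:
0: 936
1: 577 -> 892 -> 271 -> 487
2: 173 -> 263
3: _
4: 553
5: 635 -> 671
6: 141
7: 52
8: _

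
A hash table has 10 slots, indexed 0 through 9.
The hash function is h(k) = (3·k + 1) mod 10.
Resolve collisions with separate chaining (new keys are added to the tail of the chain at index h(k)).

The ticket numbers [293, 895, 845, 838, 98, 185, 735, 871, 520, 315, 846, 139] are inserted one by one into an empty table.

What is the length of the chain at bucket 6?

Insert 293: h=0, bucket 0 empty -> new chain.
Insert 895: h=6, bucket 6 empty -> new chain.
Insert 845: h=6, bucket 6 nonempty -> append to chain.
Insert 838: h=5, bucket 5 empty -> new chain.
Insert 98: h=5, bucket 5 nonempty -> append to chain.
Insert 185: h=6, bucket 6 nonempty -> append to chain.
Insert 735: h=6, bucket 6 nonempty -> append to chain.
Insert 871: h=4, bucket 4 empty -> new chain.
Insert 520: h=1, bucket 1 empty -> new chain.
Insert 315: h=6, bucket 6 nonempty -> append to chain.
Insert 846: h=9, bucket 9 empty -> new chain.
Insert 139: h=8, bucket 8 empty -> new chain.
Final buckets:
0: 293
1: 520
2: _
3: _
4: 871
5: 838 -> 98
6: 895 -> 845 -> 185 -> 735 -> 315
7: _
8: 139
9: 846

5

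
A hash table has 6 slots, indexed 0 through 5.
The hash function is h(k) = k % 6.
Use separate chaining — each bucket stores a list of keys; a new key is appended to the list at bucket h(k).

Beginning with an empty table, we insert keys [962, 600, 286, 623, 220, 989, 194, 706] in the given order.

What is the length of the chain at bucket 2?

962 -> bucket 2
600 -> bucket 0
286 -> bucket 4
623 -> bucket 5
220 -> bucket 4 (collision)
989 -> bucket 5 (collision)
194 -> bucket 2 (collision)
706 -> bucket 4 (collision)
Final buckets:
0: 600
1: ∅
2: 962 -> 194
3: ∅
4: 286 -> 220 -> 706
5: 623 -> 989

2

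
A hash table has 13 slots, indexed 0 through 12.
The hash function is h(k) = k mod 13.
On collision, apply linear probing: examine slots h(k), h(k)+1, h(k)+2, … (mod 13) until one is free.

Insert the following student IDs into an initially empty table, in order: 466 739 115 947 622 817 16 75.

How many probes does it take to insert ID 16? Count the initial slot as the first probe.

2

Insert 466: h=11, slot 11 empty => index 11.
Insert 739: h=11, slot 11 occupied => index 12.
Insert 115: h=11, slots 11,12 occupied => index 0.
Insert 947: h=11, slots 11,12,0 occupied => index 1.
Insert 622: h=11, slots 11,12,0,1 occupied => index 2.
Insert 817: h=11, slots 11,12,0,1,2 occupied => index 3.
Insert 16: h=3, slot 3 occupied => index 4.
Insert 75: h=10, slot 10 empty => index 10.
Table: [115, 947, 622, 817, 16, —, —, —, —, —, 75, 466, 739]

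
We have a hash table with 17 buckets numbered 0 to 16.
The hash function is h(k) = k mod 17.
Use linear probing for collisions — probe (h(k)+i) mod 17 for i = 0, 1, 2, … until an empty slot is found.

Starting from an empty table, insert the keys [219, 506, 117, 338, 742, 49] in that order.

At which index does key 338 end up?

219 hashes to 15; slot 15 is free -> place at 15.
506 hashes to 13; slot 13 is free -> place at 13.
117 hashes to 15; 15 taken -> place at 16.
338 hashes to 15; 15,16 taken -> place at 0.
742 hashes to 11; slot 11 is free -> place at 11.
49 hashes to 15; 15,16,0 taken -> place at 1.
Table: [338, 49, _, _, _, _, _, _, _, _, _, 742, _, 506, _, 219, 117]

0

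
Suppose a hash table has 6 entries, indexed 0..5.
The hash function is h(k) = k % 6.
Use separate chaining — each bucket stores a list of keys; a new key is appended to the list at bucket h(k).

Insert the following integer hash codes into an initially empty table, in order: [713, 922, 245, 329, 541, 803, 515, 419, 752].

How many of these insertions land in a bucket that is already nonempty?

Insert 713: h=5, bucket 5 empty → new chain.
Insert 922: h=4, bucket 4 empty → new chain.
Insert 245: h=5, bucket 5 nonempty → append to chain.
Insert 329: h=5, bucket 5 nonempty → append to chain.
Insert 541: h=1, bucket 1 empty → new chain.
Insert 803: h=5, bucket 5 nonempty → append to chain.
Insert 515: h=5, bucket 5 nonempty → append to chain.
Insert 419: h=5, bucket 5 nonempty → append to chain.
Insert 752: h=2, bucket 2 empty → new chain.
Final buckets:
0: _
1: 541
2: 752
3: _
4: 922
5: 713 -> 245 -> 329 -> 803 -> 515 -> 419

5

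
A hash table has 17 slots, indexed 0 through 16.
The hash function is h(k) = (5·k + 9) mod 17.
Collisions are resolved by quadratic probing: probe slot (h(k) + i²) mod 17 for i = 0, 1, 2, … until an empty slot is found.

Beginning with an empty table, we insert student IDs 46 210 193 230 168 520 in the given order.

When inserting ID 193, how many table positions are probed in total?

46 hashes to 1; slot 1 is free → place at 1.
210 hashes to 5; slot 5 is free → place at 5.
193 hashes to 5; 5 taken → place at 6.
230 hashes to 3; slot 3 is free → place at 3.
168 hashes to 16; slot 16 is free → place at 16.
520 hashes to 8; slot 8 is free → place at 8.
Table: [_, 46, _, 230, _, 210, 193, _, 520, _, _, _, _, _, _, _, 168]

2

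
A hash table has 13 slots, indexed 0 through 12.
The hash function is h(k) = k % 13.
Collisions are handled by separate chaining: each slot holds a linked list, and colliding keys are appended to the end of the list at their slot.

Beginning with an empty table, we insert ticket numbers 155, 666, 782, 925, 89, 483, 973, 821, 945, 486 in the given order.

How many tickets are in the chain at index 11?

2

155 → bucket 12
666 → bucket 3
782 → bucket 2
925 → bucket 2 (collision)
89 → bucket 11
483 → bucket 2 (collision)
973 → bucket 11 (collision)
821 → bucket 2 (collision)
945 → bucket 9
486 → bucket 5
Final buckets:
0: _
1: _
2: 782 -> 925 -> 483 -> 821
3: 666
4: _
5: 486
6: _
7: _
8: _
9: 945
10: _
11: 89 -> 973
12: 155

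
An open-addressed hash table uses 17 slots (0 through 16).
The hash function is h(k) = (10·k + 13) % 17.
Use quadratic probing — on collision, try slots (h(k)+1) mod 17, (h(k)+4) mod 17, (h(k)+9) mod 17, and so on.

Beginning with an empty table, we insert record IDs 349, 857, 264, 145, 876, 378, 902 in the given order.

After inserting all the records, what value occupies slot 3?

378

349 hashes to 1; slot 1 is free -> place at 1.
857 hashes to 15; slot 15 is free -> place at 15.
264 hashes to 1; 1 taken -> place at 2.
145 hashes to 1; 1,2 taken -> place at 5.
876 hashes to 1; 1,2,5 taken -> place at 10.
378 hashes to 2; 2 taken -> place at 3.
902 hashes to 6; slot 6 is free -> place at 6.
Table: [., 349, 264, 378, ., 145, 902, ., ., ., 876, ., ., ., ., 857, .]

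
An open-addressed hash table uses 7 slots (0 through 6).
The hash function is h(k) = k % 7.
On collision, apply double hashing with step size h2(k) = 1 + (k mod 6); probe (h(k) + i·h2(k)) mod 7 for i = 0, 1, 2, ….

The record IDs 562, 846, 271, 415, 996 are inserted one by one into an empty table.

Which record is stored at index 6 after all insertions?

562: h=2 → slot 2
846: h=6 → slot 6
271: h=5 → slot 5
415: h=2, h2=2, probe 2,4 → slot 4
996: h=2, h2=1, probe 2,3 → slot 3
Table: [., ., 562, 996, 415, 271, 846]

846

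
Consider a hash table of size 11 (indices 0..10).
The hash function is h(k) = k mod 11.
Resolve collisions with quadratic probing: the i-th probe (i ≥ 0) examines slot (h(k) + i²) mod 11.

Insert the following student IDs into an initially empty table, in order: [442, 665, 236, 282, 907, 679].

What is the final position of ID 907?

Insert 442: h=2, slot 2 empty -> index 2.
Insert 665: h=5, slot 5 empty -> index 5.
Insert 236: h=5, slot 5 occupied -> index 6.
Insert 282: h=7, slot 7 empty -> index 7.
Insert 907: h=5, slots 5,6 occupied -> index 9.
Insert 679: h=8, slot 8 empty -> index 8.
Table: [∅, ∅, 442, ∅, ∅, 665, 236, 282, 679, 907, ∅]

9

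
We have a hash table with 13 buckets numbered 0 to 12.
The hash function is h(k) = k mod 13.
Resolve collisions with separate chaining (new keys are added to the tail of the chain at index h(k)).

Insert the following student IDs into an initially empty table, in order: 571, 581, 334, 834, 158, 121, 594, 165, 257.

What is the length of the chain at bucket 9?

4

571 → bucket 12
581 → bucket 9
334 → bucket 9 (collision)
834 → bucket 2
158 → bucket 2 (collision)
121 → bucket 4
594 → bucket 9 (collision)
165 → bucket 9 (collision)
257 → bucket 10
Final buckets:
0: ∅
1: ∅
2: 834 -> 158
3: ∅
4: 121
5: ∅
6: ∅
7: ∅
8: ∅
9: 581 -> 334 -> 594 -> 165
10: 257
11: ∅
12: 571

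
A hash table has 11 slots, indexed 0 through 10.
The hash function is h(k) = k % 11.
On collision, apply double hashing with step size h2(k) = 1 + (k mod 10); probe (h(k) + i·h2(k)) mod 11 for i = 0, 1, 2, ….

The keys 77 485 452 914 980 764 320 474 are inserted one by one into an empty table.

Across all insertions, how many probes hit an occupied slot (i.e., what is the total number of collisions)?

9

77 hashes to 0; slot 0 is free → place at 0.
485 hashes to 1; slot 1 is free → place at 1.
452 hashes to 1, h2=3; 1 taken → place at 4.
914 hashes to 1, h2=5; 1 taken → place at 6.
980 hashes to 1, h2=1; 1 taken → place at 2.
764 hashes to 5; slot 5 is free → place at 5.
320 hashes to 1, h2=1; 1,2 taken → place at 3.
474 hashes to 1, h2=5; 1,6,0,5 taken → place at 10.
Table: [77, 485, 980, 320, 452, 764, 914, -, -, -, 474]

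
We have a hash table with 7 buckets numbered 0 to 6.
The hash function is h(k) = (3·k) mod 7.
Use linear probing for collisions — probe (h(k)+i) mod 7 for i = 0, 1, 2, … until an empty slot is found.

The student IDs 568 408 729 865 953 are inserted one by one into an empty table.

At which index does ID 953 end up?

Insert 568: h=3, slot 3 empty → index 3.
Insert 408: h=6, slot 6 empty → index 6.
Insert 729: h=3, slot 3 occupied → index 4.
Insert 865: h=5, slot 5 empty → index 5.
Insert 953: h=3, slots 3,4,5,6 occupied → index 0.
Table: [953, —, —, 568, 729, 865, 408]

0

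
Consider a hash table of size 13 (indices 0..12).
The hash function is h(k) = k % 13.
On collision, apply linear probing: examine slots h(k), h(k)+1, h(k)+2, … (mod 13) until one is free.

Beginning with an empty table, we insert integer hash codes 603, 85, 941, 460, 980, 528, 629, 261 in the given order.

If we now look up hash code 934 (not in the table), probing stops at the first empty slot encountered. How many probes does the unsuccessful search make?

2

603: h=5 -> slot 5
85: h=7 -> slot 7
941: h=5, probe 5,6 -> slot 6
460: h=5, probe 5,6,7,8 -> slot 8
980: h=5, probe 5,6,7,8,9 -> slot 9
528: h=8, probe 8,9,10 -> slot 10
629: h=5, probe 5,6,7,8,9,10,11 -> slot 11
261: h=1 -> slot 1
Table: [∅, 261, ∅, ∅, ∅, 603, 941, 85, 460, 980, 528, 629, ∅]
Lookup 934: h=11, probe 11,12 → slot 12 empty, not found.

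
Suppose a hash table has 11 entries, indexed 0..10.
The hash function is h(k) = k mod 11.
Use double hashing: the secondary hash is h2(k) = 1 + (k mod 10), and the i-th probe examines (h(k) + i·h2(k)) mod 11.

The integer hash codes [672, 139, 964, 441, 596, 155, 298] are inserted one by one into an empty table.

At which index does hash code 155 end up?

Insert 672: h=1, slot 1 empty -> index 1.
Insert 139: h=7, slot 7 empty -> index 7.
Insert 964: h=7, h2=5, slots 7,1 occupied -> index 6.
Insert 441: h=1, h2=2, slot 1 occupied -> index 3.
Insert 596: h=2, slot 2 empty -> index 2.
Insert 155: h=1, h2=6, slots 1,7,2 occupied -> index 8.
Insert 298: h=1, h2=9, slot 1 occupied -> index 10.
Table: [., 672, 596, 441, ., ., 964, 139, 155, ., 298]

8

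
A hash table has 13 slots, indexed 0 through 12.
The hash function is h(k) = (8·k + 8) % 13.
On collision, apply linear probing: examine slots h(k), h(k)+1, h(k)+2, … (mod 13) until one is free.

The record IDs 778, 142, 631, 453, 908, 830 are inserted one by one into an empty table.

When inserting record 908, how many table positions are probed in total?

778 hashes to 5; slot 5 is free => place at 5.
142 hashes to 0; slot 0 is free => place at 0.
631 hashes to 12; slot 12 is free => place at 12.
453 hashes to 5; 5 taken => place at 6.
908 hashes to 5; 5,6 taken => place at 7.
830 hashes to 5; 5,6,7 taken => place at 8.
Table: [142, _, _, _, _, 778, 453, 908, 830, _, _, _, 631]

3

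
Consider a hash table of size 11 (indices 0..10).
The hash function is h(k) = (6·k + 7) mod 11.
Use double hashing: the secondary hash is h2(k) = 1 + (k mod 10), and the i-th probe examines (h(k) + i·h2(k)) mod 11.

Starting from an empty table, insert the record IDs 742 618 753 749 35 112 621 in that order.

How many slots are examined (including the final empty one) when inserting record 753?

3

Insert 742: h=4, slot 4 empty -> index 4.
Insert 618: h=8, slot 8 empty -> index 8.
Insert 753: h=4, h2=4, slots 4,8 occupied -> index 1.
Insert 749: h=2, slot 2 empty -> index 2.
Insert 35: h=8, h2=6, slot 8 occupied -> index 3.
Insert 112: h=8, h2=3, slot 8 occupied -> index 0.
Insert 621: h=4, h2=2, slot 4 occupied -> index 6.
Table: [112, 753, 749, 35, 742, —, 621, —, 618, —, —]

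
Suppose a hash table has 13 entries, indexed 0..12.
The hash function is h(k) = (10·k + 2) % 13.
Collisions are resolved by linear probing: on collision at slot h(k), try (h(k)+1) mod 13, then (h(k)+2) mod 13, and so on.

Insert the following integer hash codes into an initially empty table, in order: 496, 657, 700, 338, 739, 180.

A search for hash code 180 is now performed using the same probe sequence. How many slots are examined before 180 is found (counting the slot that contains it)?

496 hashes to 9; slot 9 is free => place at 9.
657 hashes to 7; slot 7 is free => place at 7.
700 hashes to 8; slot 8 is free => place at 8.
338 hashes to 2; slot 2 is free => place at 2.
739 hashes to 8; 8,9 taken => place at 10.
180 hashes to 8; 8,9,10 taken => place at 11.
Table: [∅, ∅, 338, ∅, ∅, ∅, ∅, 657, 700, 496, 739, 180, ∅]
Lookup 180: h=8, probe 8,9,10,11 → found at 11.

4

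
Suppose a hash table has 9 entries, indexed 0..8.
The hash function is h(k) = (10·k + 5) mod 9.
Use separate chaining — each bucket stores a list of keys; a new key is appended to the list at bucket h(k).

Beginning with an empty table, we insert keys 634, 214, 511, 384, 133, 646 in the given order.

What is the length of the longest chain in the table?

4

Insert 634: h=0, bucket 0 empty → new chain.
Insert 214: h=3, bucket 3 empty → new chain.
Insert 511: h=3, bucket 3 nonempty → append to chain.
Insert 384: h=2, bucket 2 empty → new chain.
Insert 133: h=3, bucket 3 nonempty → append to chain.
Insert 646: h=3, bucket 3 nonempty → append to chain.
Final buckets:
0: 634
1: -
2: 384
3: 214 -> 511 -> 133 -> 646
4: -
5: -
6: -
7: -
8: -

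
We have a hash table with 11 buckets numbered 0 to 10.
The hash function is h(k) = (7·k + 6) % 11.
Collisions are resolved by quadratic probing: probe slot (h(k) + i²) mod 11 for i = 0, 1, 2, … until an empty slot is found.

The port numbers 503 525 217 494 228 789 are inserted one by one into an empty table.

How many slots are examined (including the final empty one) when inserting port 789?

5

503 hashes to 7; slot 7 is free => place at 7.
525 hashes to 7; 7 taken => place at 8.
217 hashes to 7; 7,8 taken => place at 0.
494 hashes to 10; slot 10 is free => place at 10.
228 hashes to 7; 7,8,0 taken => place at 5.
789 hashes to 7; 7,8,0,5 taken => place at 1.
Table: [217, 789, -, -, -, 228, -, 503, 525, -, 494]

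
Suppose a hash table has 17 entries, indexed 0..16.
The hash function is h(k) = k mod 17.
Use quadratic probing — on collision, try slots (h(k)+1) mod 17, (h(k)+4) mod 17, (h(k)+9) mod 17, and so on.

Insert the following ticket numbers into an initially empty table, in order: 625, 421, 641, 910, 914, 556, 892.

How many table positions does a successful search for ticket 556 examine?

3

625 hashes to 13; slot 13 is free → place at 13.
421 hashes to 13; 13 taken → place at 14.
641 hashes to 12; slot 12 is free → place at 12.
910 hashes to 9; slot 9 is free → place at 9.
914 hashes to 13; 13,14 taken → place at 0.
556 hashes to 12; 12,13 taken → place at 16.
892 hashes to 8; slot 8 is free → place at 8.
Table: [914, -, -, -, -, -, -, -, 892, 910, -, -, 641, 625, 421, -, 556]
Lookup 556: h=12, probe 12,13,16 → found at 16.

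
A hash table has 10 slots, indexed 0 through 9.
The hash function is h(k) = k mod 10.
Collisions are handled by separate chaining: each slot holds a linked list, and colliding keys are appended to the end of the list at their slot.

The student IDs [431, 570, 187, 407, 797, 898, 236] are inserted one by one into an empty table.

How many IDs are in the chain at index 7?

431 → bucket 1
570 → bucket 0
187 → bucket 7
407 → bucket 7 (collision)
797 → bucket 7 (collision)
898 → bucket 8
236 → bucket 6
Final buckets:
0: 570
1: 431
2: -
3: -
4: -
5: -
6: 236
7: 187 -> 407 -> 797
8: 898
9: -

3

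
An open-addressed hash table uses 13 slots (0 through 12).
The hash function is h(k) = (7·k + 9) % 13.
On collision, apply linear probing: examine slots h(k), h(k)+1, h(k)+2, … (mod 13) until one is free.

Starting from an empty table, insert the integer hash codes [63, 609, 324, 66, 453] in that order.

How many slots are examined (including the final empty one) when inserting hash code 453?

3

63: h=8 -> slot 8
609: h=8, probe 8,9 -> slot 9
324: h=2 -> slot 2
66: h=3 -> slot 3
453: h=8, probe 8,9,10 -> slot 10
Table: [-, -, 324, 66, -, -, -, -, 63, 609, 453, -, -]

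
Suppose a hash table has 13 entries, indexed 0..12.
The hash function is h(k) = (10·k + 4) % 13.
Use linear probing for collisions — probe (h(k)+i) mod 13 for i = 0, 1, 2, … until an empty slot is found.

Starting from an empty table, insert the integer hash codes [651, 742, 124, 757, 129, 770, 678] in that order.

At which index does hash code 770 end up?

651: h=1 → slot 1
742: h=1, probe 1,2 → slot 2
124: h=9 → slot 9
757: h=8 → slot 8
129: h=7 → slot 7
770: h=8, probe 8,9,10 → slot 10
678: h=11 → slot 11
Table: [∅, 651, 742, ∅, ∅, ∅, ∅, 129, 757, 124, 770, 678, ∅]

10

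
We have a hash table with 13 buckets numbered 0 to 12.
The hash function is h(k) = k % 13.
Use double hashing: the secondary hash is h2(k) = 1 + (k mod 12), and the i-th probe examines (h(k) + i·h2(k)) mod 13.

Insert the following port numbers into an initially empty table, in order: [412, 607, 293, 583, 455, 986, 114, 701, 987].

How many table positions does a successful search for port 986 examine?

2

Insert 412: h=9, slot 9 empty -> index 9.
Insert 607: h=9, h2=8, slot 9 occupied -> index 4.
Insert 293: h=7, slot 7 empty -> index 7.
Insert 583: h=11, slot 11 empty -> index 11.
Insert 455: h=0, slot 0 empty -> index 0.
Insert 986: h=11, h2=3, slot 11 occupied -> index 1.
Insert 114: h=10, slot 10 empty -> index 10.
Insert 701: h=12, slot 12 empty -> index 12.
Insert 987: h=12, h2=4, slot 12 occupied -> index 3.
Table: [455, 986, ., 987, 607, ., ., 293, ., 412, 114, 583, 701]
Lookup 986: h=11, h2=3, probe 11,1 → found at 1.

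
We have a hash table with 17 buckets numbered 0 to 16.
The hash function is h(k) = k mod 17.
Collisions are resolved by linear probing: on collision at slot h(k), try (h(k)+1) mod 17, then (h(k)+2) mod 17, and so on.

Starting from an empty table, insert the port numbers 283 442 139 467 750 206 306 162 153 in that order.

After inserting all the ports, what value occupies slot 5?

283 hashes to 11; slot 11 is free => place at 11.
442 hashes to 0; slot 0 is free => place at 0.
139 hashes to 3; slot 3 is free => place at 3.
467 hashes to 8; slot 8 is free => place at 8.
750 hashes to 2; slot 2 is free => place at 2.
206 hashes to 2; 2,3 taken => place at 4.
306 hashes to 0; 0 taken => place at 1.
162 hashes to 9; slot 9 is free => place at 9.
153 hashes to 0; 0,1,2,3,4 taken => place at 5.
Table: [442, 306, 750, 139, 206, 153, ∅, ∅, 467, 162, ∅, 283, ∅, ∅, ∅, ∅, ∅]

153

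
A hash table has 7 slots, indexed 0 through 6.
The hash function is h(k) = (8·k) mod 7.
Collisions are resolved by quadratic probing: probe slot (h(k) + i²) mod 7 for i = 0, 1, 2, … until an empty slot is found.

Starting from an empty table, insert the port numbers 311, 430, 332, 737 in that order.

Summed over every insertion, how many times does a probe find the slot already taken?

311 hashes to 3; slot 3 is free => place at 3.
430 hashes to 3; 3 taken => place at 4.
332 hashes to 3; 3,4 taken => place at 0.
737 hashes to 2; slot 2 is free => place at 2.
Table: [332, ., 737, 311, 430, ., .]

3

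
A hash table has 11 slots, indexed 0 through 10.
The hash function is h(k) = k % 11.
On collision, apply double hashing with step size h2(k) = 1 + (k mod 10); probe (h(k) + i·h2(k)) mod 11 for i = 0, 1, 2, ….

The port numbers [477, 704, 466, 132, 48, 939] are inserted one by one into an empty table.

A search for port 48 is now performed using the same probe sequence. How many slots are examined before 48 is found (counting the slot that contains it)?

477 hashes to 4; slot 4 is free → place at 4.
704 hashes to 0; slot 0 is free → place at 0.
466 hashes to 4, h2=7; 4,0 taken → place at 7.
132 hashes to 0, h2=3; 0 taken → place at 3.
48 hashes to 4, h2=9; 4 taken → place at 2.
939 hashes to 4, h2=10; 4,3,2 taken → place at 1.
Table: [704, 939, 48, 132, 477, -, -, 466, -, -, -]
Lookup 48: h=4, h2=9, probe 4,2 → found at 2.

2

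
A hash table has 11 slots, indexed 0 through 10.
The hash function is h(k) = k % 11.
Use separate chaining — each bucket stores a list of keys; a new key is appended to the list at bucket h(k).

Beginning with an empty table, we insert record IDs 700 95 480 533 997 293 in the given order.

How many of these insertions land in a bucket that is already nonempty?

4

Insert 700: h=7, bucket 7 empty -> new chain.
Insert 95: h=7, bucket 7 nonempty -> append to chain.
Insert 480: h=7, bucket 7 nonempty -> append to chain.
Insert 533: h=5, bucket 5 empty -> new chain.
Insert 997: h=7, bucket 7 nonempty -> append to chain.
Insert 293: h=7, bucket 7 nonempty -> append to chain.
Final buckets:
0: .
1: .
2: .
3: .
4: .
5: 533
6: .
7: 700 -> 95 -> 480 -> 997 -> 293
8: .
9: .
10: .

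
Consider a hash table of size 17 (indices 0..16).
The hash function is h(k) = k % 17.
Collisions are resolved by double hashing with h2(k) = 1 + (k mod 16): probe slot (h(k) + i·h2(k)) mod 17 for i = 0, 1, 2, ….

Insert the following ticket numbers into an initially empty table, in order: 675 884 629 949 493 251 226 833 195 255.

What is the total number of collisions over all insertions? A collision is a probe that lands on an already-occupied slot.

5

675: h=12 => slot 12
884: h=0 => slot 0
629: h=0, h2=6, probe 0,6 => slot 6
949: h=14 => slot 14
493: h=0, h2=14, probe 0,14,11 => slot 11
251: h=13 => slot 13
226: h=5 => slot 5
833: h=0, h2=2, probe 0,2 => slot 2
195: h=8 => slot 8
255: h=0, h2=16, probe 0,16 => slot 16
Table: [884, —, 833, —, —, 226, 629, —, 195, —, —, 493, 675, 251, 949, —, 255]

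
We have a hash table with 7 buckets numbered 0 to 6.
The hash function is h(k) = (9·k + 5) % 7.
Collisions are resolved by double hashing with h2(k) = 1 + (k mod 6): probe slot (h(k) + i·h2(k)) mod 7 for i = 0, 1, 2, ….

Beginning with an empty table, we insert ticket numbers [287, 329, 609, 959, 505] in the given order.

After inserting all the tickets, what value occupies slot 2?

287 hashes to 5; slot 5 is free → place at 5.
329 hashes to 5, h2=6; 5 taken → place at 4.
609 hashes to 5, h2=4; 5 taken → place at 2.
959 hashes to 5, h2=6; 5,4 taken → place at 3.
505 hashes to 0; slot 0 is free → place at 0.
Table: [505, —, 609, 959, 329, 287, —]

609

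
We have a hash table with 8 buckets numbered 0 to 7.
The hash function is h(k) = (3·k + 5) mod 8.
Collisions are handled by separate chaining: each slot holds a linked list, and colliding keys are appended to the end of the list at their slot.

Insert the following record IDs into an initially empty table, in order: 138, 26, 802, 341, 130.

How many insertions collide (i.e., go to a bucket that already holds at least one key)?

3

Insert 138: h=3, bucket 3 empty → new chain.
Insert 26: h=3, bucket 3 nonempty → append to chain.
Insert 802: h=3, bucket 3 nonempty → append to chain.
Insert 341: h=4, bucket 4 empty → new chain.
Insert 130: h=3, bucket 3 nonempty → append to chain.
Final buckets:
0: .
1: .
2: .
3: 138 -> 26 -> 802 -> 130
4: 341
5: .
6: .
7: .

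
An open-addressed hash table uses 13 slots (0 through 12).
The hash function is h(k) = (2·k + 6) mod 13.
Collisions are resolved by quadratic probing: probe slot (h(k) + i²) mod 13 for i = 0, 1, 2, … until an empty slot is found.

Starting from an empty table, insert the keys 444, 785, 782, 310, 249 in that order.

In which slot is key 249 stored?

1

444: h=10 => slot 10
785: h=3 => slot 3
782: h=10, probe 10,11 => slot 11
310: h=2 => slot 2
249: h=10, probe 10,11,1 => slot 1
Table: [_, 249, 310, 785, _, _, _, _, _, _, 444, 782, _]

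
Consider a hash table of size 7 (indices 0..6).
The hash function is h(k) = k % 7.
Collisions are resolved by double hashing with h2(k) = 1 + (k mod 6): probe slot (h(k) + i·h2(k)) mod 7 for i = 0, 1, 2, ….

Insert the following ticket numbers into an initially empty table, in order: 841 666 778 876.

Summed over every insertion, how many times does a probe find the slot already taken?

841 hashes to 1; slot 1 is free => place at 1.
666 hashes to 1, h2=1; 1 taken => place at 2.
778 hashes to 1, h2=5; 1 taken => place at 6.
876 hashes to 1, h2=1; 1,2 taken => place at 3.
Table: [., 841, 666, 876, ., ., 778]

4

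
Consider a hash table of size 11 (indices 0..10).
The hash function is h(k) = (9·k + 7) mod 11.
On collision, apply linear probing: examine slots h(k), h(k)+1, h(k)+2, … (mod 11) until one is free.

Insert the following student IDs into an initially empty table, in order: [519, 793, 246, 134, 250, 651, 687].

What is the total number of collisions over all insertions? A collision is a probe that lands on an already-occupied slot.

519: h=3 => slot 3
793: h=5 => slot 5
246: h=10 => slot 10
134: h=3, probe 3,4 => slot 4
250: h=2 => slot 2
651: h=3, probe 3,4,5,6 => slot 6
687: h=8 => slot 8
Table: [∅, ∅, 250, 519, 134, 793, 651, ∅, 687, ∅, 246]

4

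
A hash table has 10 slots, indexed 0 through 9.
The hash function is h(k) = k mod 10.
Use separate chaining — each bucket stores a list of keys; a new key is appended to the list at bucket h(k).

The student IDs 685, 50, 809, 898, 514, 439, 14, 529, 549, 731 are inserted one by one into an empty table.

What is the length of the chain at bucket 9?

Insert 685: h=5, bucket 5 empty → new chain.
Insert 50: h=0, bucket 0 empty → new chain.
Insert 809: h=9, bucket 9 empty → new chain.
Insert 898: h=8, bucket 8 empty → new chain.
Insert 514: h=4, bucket 4 empty → new chain.
Insert 439: h=9, bucket 9 nonempty → append to chain.
Insert 14: h=4, bucket 4 nonempty → append to chain.
Insert 529: h=9, bucket 9 nonempty → append to chain.
Insert 549: h=9, bucket 9 nonempty → append to chain.
Insert 731: h=1, bucket 1 empty → new chain.
Final buckets:
0: 50
1: 731
2: _
3: _
4: 514 -> 14
5: 685
6: _
7: _
8: 898
9: 809 -> 439 -> 529 -> 549

4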